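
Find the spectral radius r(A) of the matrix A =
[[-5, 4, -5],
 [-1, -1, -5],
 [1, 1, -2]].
r(A) ≈ 4.1899

The eigenvalues of A are the roots of its characteristic polynomial. With M = A (coefficients from the trace, the sum of principal 2x2 minors, and det A):
  p(λ) = det(λ I - M) = λ^3 + 8λ^2 + 31λ + 63.
No integer candidate from the rational root theorem (±divisors of 63) is a root, so the roots are irrational. The cubic discriminant is Δ = -12615 < 0, so there is one real root and a complex-conjugate pair. p(-5) = -17 and p(-4) = 3 have opposite signs, so a root lies in (-5, -4); Newton's method refines it to λ ≈ -4.1899. Dividing out (λ - (-4.1899)) leaves approximately λ^2 + 3.8101λ + 15.0361. For λ^2 + 3.8101λ + 15.0361 the discriminant is -45.6276. It is negative, so the remaining roots are the complex-conjugate pair λ ≈ -1.905 ± 3.3774i. Their product equals the constant term, so |λ|^2 ≈ 15.0361 and |λ| ≈ 3.8776.
Thus the eigenvalues (to 4 decimals) are -4.1899 (modulus 4.1899); -1.905 ± 3.3774i (modulus 3.8776). The spectral radius is the largest modulus: r(A) ≈ 4.1899. (Cross-check: r(A) ≤ ||A||_2 ≈ 8.9895; equality holds whenever A is normal, though it can also hold for some non-normal A.)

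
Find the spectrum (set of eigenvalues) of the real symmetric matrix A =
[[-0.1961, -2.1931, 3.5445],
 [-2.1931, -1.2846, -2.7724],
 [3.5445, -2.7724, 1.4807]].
sigma(A) ≈ {-3, 6} (-3 with multiplicity 2)

A is real symmetric, so its spectrum consists of real eigenvalues. Expanding the characteristic polynomial of the displayed matrix gives
  det(λ I - A) = p(λ) = λ^3 + (0)λ^2 + (-27)λ + (-54).
Solving p(λ) = 0 yields eigenvalues ≈ -3, -3, 6. (A is shown rounded to 4 decimals, so these recover the underlying integer eigenvalues to within that precision.)
Verification: the trace of A = 0 equals the sum of eigenvalues 0, and det(A) ≈ 53.9998 matches the eigenvalue product 54.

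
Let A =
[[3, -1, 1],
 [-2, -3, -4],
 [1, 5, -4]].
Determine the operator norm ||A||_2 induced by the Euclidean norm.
||A||_2 ≈ 6.5672 (= sqrt(largest eigenvalue of A^T A))

||A||_2 = sigma_max(A) = sqrt(lambda_max(A^T A)). Form the symmetric matrix M = A^T A =
[[14, 8, 7],
 [8, 35, -9],
 [7, -9, 33]].
Its characteristic polynomial (trace, sum of principal 2x2 minors, determinant of M give the coefficients) is
  p(λ) = det(λ I - M) = λ^3 - 82λ^2 + 1913λ - 10201.
No integer candidate from the rational root theorem (±divisors of 10201) is a root, so the roots are irrational. The cubic discriminant is Δ = 99690457 > 0, so there are three distinct real roots. p(7) = -485 and p(8) = 367 have opposite signs, so a root lies in (7, 8); Newton's method refines it to λ ≈ 7.552. p(31) = 91 and p(32) = -185 have opposite signs, so a root lies in (31, 32); Newton's method refines it to λ ≈ 31.32. p(43) = -53 and p(44) = 403 have opposite signs, so a root lies in (43, 44); Newton's method refines it to λ ≈ 43.128. Check (Vieta): the three roots sum to 82, matching tr M = 82.
So the eigenvalues of A^T A are ≈ 7.552, 31.32, 43.128 (all ≥ 0, as they must be for A^T A). The largest is λ_max ≈ 43.128, hence ||A||_2 = sqrt(λ_max) ≈ 6.5672.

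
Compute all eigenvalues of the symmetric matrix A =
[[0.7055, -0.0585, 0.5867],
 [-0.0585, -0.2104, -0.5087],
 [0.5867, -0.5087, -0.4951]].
sigma(A) ≈ {-1, 0, 1}

A is real symmetric, so its spectrum consists of real eigenvalues. Expanding the characteristic polynomial of the displayed matrix gives
  det(λ I - A) = p(λ) = λ^3 + (0)λ^2 + (-1)λ + (0).
Solving p(λ) = 0 yields eigenvalues ≈ -1, 0, 1. (A is shown rounded to 4 decimals, so these recover the underlying integer eigenvalues to within that precision.)
Verification: the trace of A = 0 equals the sum of eigenvalues 0, and det(A) ≈ -0.0000 matches the eigenvalue product 0.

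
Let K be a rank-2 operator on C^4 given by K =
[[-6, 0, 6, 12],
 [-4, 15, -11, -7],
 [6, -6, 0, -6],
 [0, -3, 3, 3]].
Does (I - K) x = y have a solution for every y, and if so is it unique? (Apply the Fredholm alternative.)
(I - K) is invertible (det(I - K) = -179 ≠ 0), so for every y in C^4 the equation (I - K) x = y has a unique solution.

K has rank 2 and factors as K = U V^T = u1 v1^T + u2 v2^T with u1 = (3, 2, -3, 0), v1 = (-2, 3, -1, 1), u2 = (-3, 3, 1, -1), v2 = (0, 3, -3, -3) (multiplying out reproduces the displayed K). The nonzero eigenvalues of U V^T coincide with those of the 2 x 2 matrix G = V^T U = [[v1·u1, v1·u2], [v2·u1, v2·u2]] = [[3, 13], [15, 9]], and by the Sylvester determinant identity det(I_4 - U V^T) = det(I_2 - V^T U) = det([[-2, -13], [-15, -8]]) = (-2)(-8) - (-13)(-15) = -179. (Direct check: I - K =
[[7, 0, -6, -12],
 [4, -14, 11, 7],
 [-6, 6, 1, 6],
 [0, 3, -3, -2]]
has determinant -179.) The finite-dimensional Fredholm alternative says: either (I - K) is invertible, or ker(I - K) ≠ {0} and then range(I - K) = ker((I - K)^*)^⊥, with dim ker(I - K) = dim ker((I - K)^*). Since det(I - K) ≠ 0, 1 is not an eigenvalue of K and ker(I - K) = {0}, so we are in the first case: for every y there is a unique x = (I - K)^(-1) y. (Explicitly, by the Woodbury identity, (I - U V^T)^(-1) = I + U (I_2 - G)^(-1) V^T.)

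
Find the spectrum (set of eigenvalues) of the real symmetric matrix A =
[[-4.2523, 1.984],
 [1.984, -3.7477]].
sigma(A) ≈ {-6, -2}

A is real symmetric, so its spectrum consists of real eigenvalues. Expanding the characteristic polynomial of the displayed matrix gives
  det(λ I - A) = p(λ) = λ^2 + (8)λ + (12).
Solving p(λ) = 0 yields eigenvalues ≈ -6, -2. (A is shown rounded to 4 decimals, so these recover the underlying integer eigenvalues to within that precision.)
Verification: the trace of A = -8 equals the sum of eigenvalues -8, and det(A) ≈ 12.0001 matches the eigenvalue product 12.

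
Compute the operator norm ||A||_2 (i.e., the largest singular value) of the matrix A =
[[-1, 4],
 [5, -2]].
||A||_2 = sqrt((46 + sqrt(820))/2) ≈ 6.1088 (= sqrt(largest eigenvalue of A^T A))

||A||_2 = sigma_max(A) = sqrt(lambda_max(A^T A)). Form the symmetric matrix M = A^T A =
[[26, -14],
 [-14, 20]].
Its characteristic polynomial (trace, determinant of M give the coefficients) is
  p(λ) = det(λ I - M) = λ^2 - 46λ + 324.
For λ^2 - 46λ + 324 the discriminant is 820. It is nonnegative but not a perfect square, so the roots are real and irrational: λ = (46 ± sqrt(820))/2 ≈ 37.3178, 8.6822.
So the eigenvalues of A^T A are ≈ 8.6822, 37.3178 (all ≥ 0, as they must be for A^T A). The largest is λ_max = (46 + sqrt(820))/2 ≈ 37.3178, hence ||A||_2 = sqrt(λ_max) = sqrt((46 + sqrt(820))/2) ≈ 6.1088.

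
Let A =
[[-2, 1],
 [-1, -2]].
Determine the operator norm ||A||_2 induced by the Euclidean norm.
||A||_2 = sqrt(5) ≈ 2.2361 (= sqrt(largest eigenvalue of A^T A))

||A||_2 = sigma_max(A) = sqrt(lambda_max(A^T A)). Form the symmetric matrix M = A^T A =
[[5, 0],
 [0, 5]].
Its characteristic polynomial (trace, determinant of M give the coefficients) is
  p(λ) = det(λ I - M) = λ^2 - 10λ + 25.
For λ^2 - 10λ + 25 the discriminant is 0. It is a perfect square (0^2), so the roots are rational: λ = (10 ± 0)/2 = 5, 5.
So the eigenvalues of A^T A are ≈ 5, 5 (all ≥ 0, as they must be for A^T A). The largest is λ_max = 5, hence ||A||_2 = sqrt(λ_max) = sqrt(5) ≈ 2.2361.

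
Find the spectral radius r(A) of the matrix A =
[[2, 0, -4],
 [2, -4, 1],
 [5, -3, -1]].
r(A) ≈ 4.0014

The eigenvalues of A are the roots of its characteristic polynomial. With M = A (coefficients from the trace, the sum of principal 2x2 minors, and det A):
  p(λ) = det(λ I - M) = λ^3 + 3λ^2 + 17λ + 42.
No integer candidate from the rational root theorem (±divisors of 42) is a root, so the roots are irrational. The cubic discriminant is Δ = -30659 < 0, so there is one real root and a complex-conjugate pair. p(-3) = -9 and p(-2) = 12 have opposite signs, so a root lies in (-3, -2); Newton's method refines it to λ ≈ -2.6231. Dividing out (λ - (-2.6231)) leaves approximately λ^2 + 0.3769λ + 16.0114. For λ^2 + 0.3769λ + 16.0114 the discriminant is -63.9036. It is negative, so the remaining roots are the complex-conjugate pair λ ≈ -0.1884 ± 3.997i. Their product equals the constant term, so |λ|^2 ≈ 16.0114 and |λ| ≈ 4.0014.
Thus the eigenvalues (to 4 decimals) are -2.6231 (modulus 2.6231); -0.1884 ± 3.997i (modulus 4.0014). The spectral radius is the largest modulus: r(A) ≈ 4.0014. (Cross-check: r(A) ≤ ||A||_2 ≈ 7.354; equality holds whenever A is normal, though it can also hold for some non-normal A.)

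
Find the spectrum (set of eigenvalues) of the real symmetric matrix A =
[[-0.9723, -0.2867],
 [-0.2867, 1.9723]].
sigma(A) ≈ {-1, 2}

A is real symmetric, so its spectrum consists of real eigenvalues. Expanding the characteristic polynomial of the displayed matrix gives
  det(λ I - A) = p(λ) = λ^2 + (-1)λ + (-2).
Solving p(λ) = 0 yields eigenvalues ≈ -1, 2. (A is shown rounded to 4 decimals, so these recover the underlying integer eigenvalues to within that precision.)
Verification: the trace of A = 1 equals the sum of eigenvalues 1, and det(A) ≈ -1.9999 matches the eigenvalue product -2.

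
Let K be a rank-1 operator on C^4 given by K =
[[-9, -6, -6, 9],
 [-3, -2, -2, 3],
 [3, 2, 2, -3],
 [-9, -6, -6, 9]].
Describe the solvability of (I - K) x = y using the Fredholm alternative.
(I - K) is invertible (det(I - K) = 1 ≠ 0), so for every y in C^4 the equation (I - K) x = y has a unique solution.

K has rank 1, so it is an outer product K = u v^T: every row of K is a multiple of one row vector. Reading off the entries, u = (3, 1, -1, 3) and v = (-3, -2, -2, 3) (row i of K equals u_i·v^T). A rank-one matrix u v^T satisfies K u = u (v·u) and kills the (3)-dimensional subspace v^⊥, so its characteristic polynomial is lambda^3 (lambda - v·u) with v·u = tr K = 0. Hence the eigenvalues of I - K are 1 (multiplicity 3) and 1 - (0) = 1, so det(I - K) = 1. (Direct check: I - K =
[[10, 6, 6, -9],
 [3, 3, 2, -3],
 [-3, -2, -1, 3],
 [9, 6, 6, -8]]
has determinant 1.) The finite-dimensional Fredholm alternative says: either (I - K) is invertible, or ker(I - K) ≠ {0} and then range(I - K) = ker((I - K)^*)^⊥, with dim ker(I - K) = dim ker((I - K)^*). Since det(I - K) ≠ 0, 1 is not an eigenvalue of K and ker(I - K) = {0}, so we are in the first case: for every y there is a unique x = (I - K)^(-1) y. Explicitly, by the Sherman–Morrison formula, (I - u v^T)^(-1) = I + u v^T/(1 - v·u), i.e. (I - K)^(-1) = I + K.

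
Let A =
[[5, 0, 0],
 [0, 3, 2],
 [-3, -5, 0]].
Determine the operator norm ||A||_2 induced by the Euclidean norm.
||A||_2 ≈ 7.0286 (= sqrt(largest eigenvalue of A^T A))

||A||_2 = sigma_max(A) = sqrt(lambda_max(A^T A)). Form the symmetric matrix M = A^T A =
[[34, 15, 0],
 [15, 34, 6],
 [0, 6, 4]].
Its characteristic polynomial (trace, sum of principal 2x2 minors, determinant of M give the coefficients) is
  p(λ) = det(λ I - M) = λ^3 - 72λ^2 + 1167λ - 2500.
No integer candidate from the rational root theorem (±divisors of 2500) is a root, so the roots are irrational. The cubic discriminant is Δ = 582584724 > 0, so there are three distinct real roots. p(2) = -446 and p(3) = 380 have opposite signs, so a root lies in (2, 3); Newton's method refines it to λ ≈ 2.5205. p(20) = 40 and p(21) = -484 have opposite signs, so a root lies in (20, 21); Newton's method refines it to λ ≈ 20.0778. p(49) = -540 and p(50) = 850 have opposite signs, so a root lies in (49, 50); Newton's method refines it to λ ≈ 49.4017. Check (Vieta): the three roots sum to 72, matching tr M = 72.
So the eigenvalues of A^T A are ≈ 2.5205, 20.0778, 49.4017 (all ≥ 0, as they must be for A^T A). The largest is λ_max ≈ 49.4017, hence ||A||_2 = sqrt(λ_max) ≈ 7.0286.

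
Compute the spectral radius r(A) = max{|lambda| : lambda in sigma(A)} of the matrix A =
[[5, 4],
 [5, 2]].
r(A) = (7 + sqrt(89))/2 ≈ 8.217

The eigenvalues of A are the roots of its characteristic polynomial. With M = A (coefficients from the trace and determinant):
  p(λ) = det(λ I - M) = λ^2 - 7λ - 10.
For λ^2 - 7λ - 10 the discriminant is 89. It is nonnegative but not a perfect square, so the roots are real and irrational: λ = (7 ± sqrt(89))/2 ≈ 8.217, -1.217.
Thus the eigenvalues (to 4 decimals) are 8.217 (modulus 8.217); -1.217 (modulus 1.217). The spectral radius is the largest modulus: r(A) = (7 + sqrt(89))/2 ≈ 8.217. (Cross-check: r(A) ≤ ||A||_2 ≈ 8.279; equality holds whenever A is normal, though it can also hold for some non-normal A.)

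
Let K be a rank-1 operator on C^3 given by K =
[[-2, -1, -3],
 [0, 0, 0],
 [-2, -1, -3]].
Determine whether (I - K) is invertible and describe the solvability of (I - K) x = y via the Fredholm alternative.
(I - K) is invertible (det(I - K) = 6 ≠ 0), so for every y in C^3 the equation (I - K) x = y has a unique solution.

K has rank 1, so it is an outer product K = u v^T: every row of K is a multiple of one row vector. Reading off the entries, u = (-1, 0, -1) and v = (2, 1, 3) (row i of K equals u_i·v^T). A rank-one matrix u v^T satisfies K u = u (v·u) and kills the (2)-dimensional subspace v^⊥, so its characteristic polynomial is lambda^2 (lambda - v·u) with v·u = tr K = -5. Hence the eigenvalues of I - K are 1 (multiplicity 2) and 1 - (-5) = 6, so det(I - K) = 6. (Direct check: I - K =
[[3, 1, 3],
 [0, 1, 0],
 [2, 1, 4]]
has determinant 6.) The finite-dimensional Fredholm alternative says: either (I - K) is invertible, or ker(I - K) ≠ {0} and then range(I - K) = ker((I - K)^*)^⊥, with dim ker(I - K) = dim ker((I - K)^*). Since det(I - K) ≠ 0, 1 is not an eigenvalue of K and ker(I - K) = {0}, so we are in the first case: for every y there is a unique x = (I - K)^(-1) y. Explicitly, by the Sherman–Morrison formula, (I - u v^T)^(-1) = I + u v^T/(1 - v·u), i.e. (I - K)^(-1) = I + K/(6).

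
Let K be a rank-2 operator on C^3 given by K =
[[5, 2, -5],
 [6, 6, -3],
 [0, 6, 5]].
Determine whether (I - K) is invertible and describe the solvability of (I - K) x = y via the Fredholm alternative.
(I - K) is invertible (det(I - K) = 76 ≠ 0), so for every y in C^3 the equation (I - K) x = y has a unique solution.

K has rank 2 and factors as K = U V^T = u1 v1^T + u2 v2^T with u1 = (-1, 0, 2), v1 = (-1, 2, 3), u2 = (-2, -3, -1), v2 = (-2, -2, 1) (multiplying out reproduces the displayed K). The nonzero eigenvalues of U V^T coincide with those of the 2 x 2 matrix G = V^T U = [[v1·u1, v1·u2], [v2·u1, v2·u2]] = [[7, -7], [4, 9]], and by the Sylvester determinant identity det(I_3 - U V^T) = det(I_2 - V^T U) = det([[-6, 7], [-4, -8]]) = (-6)(-8) - (7)(-4) = 76. (Direct check: I - K =
[[-4, -2, 5],
 [-6, -5, 3],
 [0, -6, -4]]
has determinant 76.) The finite-dimensional Fredholm alternative says: either (I - K) is invertible, or ker(I - K) ≠ {0} and then range(I - K) = ker((I - K)^*)^⊥, with dim ker(I - K) = dim ker((I - K)^*). Since det(I - K) ≠ 0, 1 is not an eigenvalue of K and ker(I - K) = {0}, so we are in the first case: for every y there is a unique x = (I - K)^(-1) y. (Explicitly, by the Woodbury identity, (I - U V^T)^(-1) = I + U (I_2 - G)^(-1) V^T.)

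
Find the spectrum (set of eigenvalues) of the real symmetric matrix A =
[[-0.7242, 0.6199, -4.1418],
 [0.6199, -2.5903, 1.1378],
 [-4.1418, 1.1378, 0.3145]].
sigma(A) ≈ {-5, -2, 4}

A is real symmetric, so its spectrum consists of real eigenvalues. Expanding the characteristic polynomial of the displayed matrix gives
  det(λ I - A) = p(λ) = λ^3 + (3)λ^2 + (-18)λ + (-40).
Solving p(λ) = 0 yields eigenvalues ≈ -5, -2, 4. (A is shown rounded to 4 decimals, so these recover the underlying integer eigenvalues to within that precision.)
Verification: the trace of A = -3 equals the sum of eigenvalues -3, and det(A) ≈ 39.9994 matches the eigenvalue product 40.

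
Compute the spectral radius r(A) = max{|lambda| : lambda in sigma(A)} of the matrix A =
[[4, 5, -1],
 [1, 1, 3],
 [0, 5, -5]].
r(A) ≈ 7.0375

The eigenvalues of A are the roots of its characteristic polynomial. With M = A (coefficients from the trace, the sum of principal 2x2 minors, and det A):
  p(λ) = det(λ I - M) = λ^3 - 41λ + 60.
No integer candidate from the rational root theorem (±divisors of 60) is a root, so the roots are irrational. The cubic discriminant is Δ = 178484 > 0, so there are three distinct real roots. p(-8) = -124 and p(-7) = 4 have opposite signs, so a root lies in (-8, -7); Newton's method refines it to λ ≈ -7.0375. p(1) = 20 and p(2) = -14 have opposite signs, so a root lies in (1, 2); Newton's method refines it to λ ≈ 1.5551. p(5) = -20 and p(6) = 30 have opposite signs, so a root lies in (5, 6); Newton's method refines it to λ ≈ 5.4823. Check (Vieta): the three roots sum to 0, matching tr M = 0.
Thus the eigenvalues (to 4 decimals) are -7.0375 (modulus 7.0375); 1.5551 (modulus 1.5551); 5.4823 (modulus 5.4823). The spectral radius is the largest modulus: r(A) ≈ 7.0375. (Cross-check: r(A) ≤ ||A||_2 ≈ 8.7445; equality holds whenever A is normal, though it can also hold for some non-normal A.)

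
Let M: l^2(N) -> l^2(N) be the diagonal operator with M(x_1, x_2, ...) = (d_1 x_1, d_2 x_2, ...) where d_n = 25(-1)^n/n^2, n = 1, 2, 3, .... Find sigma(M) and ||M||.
sigma(M) = {25(-1)^n/n^2 : n ≥ 1} ∪ {0}; ||M|| = 25

A bounded diagonal operator on l^2 with diagonal entries d_n has spectrum equal to the closure of {d_n : n ≥ 1}: every d_n is an eigenvalue (with eigenvector e_n), so {d_n} ⊂ sigma(M); the spectrum is closed, so its closure is too; and for lambda not in the closure, (M - lambda I) has bounded inverse (the diagonal entries 1/(d_n - lambda) are bounded). For our sequence d_n = 25(-1)^n/n^2, n = 1, 2, 3, ...:
  - {d_n} = {25(-1)^n/n^2 : n ≥ 1}; the only limit point is 0
  - closure = {25(-1)^n/n^2 : n ≥ 1} ∪ {0}
For the norm: a diagonal operator has ||M|| = sup_n |d_n|. Here |d_n| = 25/n^2 is decreasing, so sup_n |d_n| = |d_1| = 25. So ||M|| = 25.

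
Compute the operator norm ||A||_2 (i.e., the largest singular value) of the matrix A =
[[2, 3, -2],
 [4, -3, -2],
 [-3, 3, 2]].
||A||_2 ≈ 7.1411 (= sqrt(largest eigenvalue of A^T A))

||A||_2 = sigma_max(A) = sqrt(lambda_max(A^T A)). Form the symmetric matrix M = A^T A =
[[29, -15, -18],
 [-15, 27, 6],
 [-18, 6, 12]].
Its characteristic polynomial (trace, sum of principal 2x2 minors, determinant of M give the coefficients) is
  p(λ) = det(λ I - M) = λ^3 - 68λ^2 + 870λ - 144.
No integer candidate from the rational root theorem (±divisors of 144) is a root, so the roots are irrational. The cubic discriminant is Δ = 837563616 > 0, so there are three distinct real roots. p(0) = -144 and p(1) = 659 have opposite signs, so a root lies in (0, 1); Newton's method refines it to λ ≈ 0.1677. p(16) = 464 and p(17) = -93 have opposite signs, so a root lies in (16, 17); Newton's method refines it to λ ≈ 16.8375. p(50) = -1644 and p(51) = 9 have opposite signs, so a root lies in (50, 51); Newton's method refines it to λ ≈ 50.9948. Check (Vieta): the three roots sum to 68, matching tr M = 68.
So the eigenvalues of A^T A are ≈ 0.1677, 16.8375, 50.9948 (all ≥ 0, as they must be for A^T A). The largest is λ_max ≈ 50.9948, hence ||A||_2 = sqrt(λ_max) ≈ 7.1411.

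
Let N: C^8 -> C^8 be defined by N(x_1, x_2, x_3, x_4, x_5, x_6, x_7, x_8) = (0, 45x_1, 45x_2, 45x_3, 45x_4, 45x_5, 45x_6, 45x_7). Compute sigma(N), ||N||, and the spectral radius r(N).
sigma(N) = {0}; ||N|| = 45; r(N) = 0. (N is nilpotent with N^8 = 0.)

On C^8, N is a strictly lower-triangular matrix with 45 on the subdiagonal and zeros elsewhere, so its characteristic polynomial is lambda^8 and every eigenvalue is 0: sigma(N) = {0}. For the operator norm, N e_i = 45e_{i+1} for i = 1, ..., 7 and N e_8 = 0, so the singular values of N are 45 (with multiplicity 7) and 0; hence ||N|| = 45. The spectral radius r(N) = max|lambda| = 0. Note ||N|| > r(N) — characteristic of non-normal nilpotent operators. Indeed N^8 = 0.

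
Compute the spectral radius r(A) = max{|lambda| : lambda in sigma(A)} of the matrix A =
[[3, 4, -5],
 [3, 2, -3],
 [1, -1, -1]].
r(A) ≈ 5.8358

The eigenvalues of A are the roots of its characteristic polynomial. With M = A (coefficients from the trace, the sum of principal 2x2 minors, and det A):
  p(λ) = det(λ I - M) = λ^3 - 4λ^2 - 9λ - 10.
No integer candidate from the rational root theorem (±divisors of 10) is a root, so the roots are irrational. The cubic discriminant is Δ = -7528 < 0, so there is one real root and a complex-conjugate pair. p(5) = -30 and p(6) = 8 have opposite signs, so a root lies in (5, 6); Newton's method refines it to λ ≈ 5.8358. Dividing out (λ - (5.8358)) leaves approximately λ^2 + 1.8358λ + 1.7136. For λ^2 + 1.8358λ + 1.7136 the discriminant is -3.484. It is negative, so the remaining roots are the complex-conjugate pair λ ≈ -0.9179 ± 0.9333i. Their product equals the constant term, so |λ|^2 ≈ 1.7136 and |λ| ≈ 1.309.
Thus the eigenvalues (to 4 decimals) are 5.8358 (modulus 5.8358); -0.9179 ± 0.9333i (modulus 1.309). The spectral radius is the largest modulus: r(A) ≈ 5.8358. (Cross-check: r(A) ≤ ||A||_2 ≈ 8.4485; equality holds whenever A is normal, though it can also hold for some non-normal A.)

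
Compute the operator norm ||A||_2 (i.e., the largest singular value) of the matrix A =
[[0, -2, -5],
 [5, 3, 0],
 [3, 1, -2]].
||A||_2 = sqrt((77 + sqrt(153))/2) ≈ 6.6847 (= sqrt(largest eigenvalue of A^T A))

||A||_2 = sigma_max(A) = sqrt(lambda_max(A^T A)). Form the symmetric matrix M = A^T A =
[[34, 18, -6],
 [18, 14, 8],
 [-6, 8, 29]].
Its characteristic polynomial (trace, sum of principal 2x2 minors, determinant of M give the coefficients) is
  p(λ) = det(λ I - M) = λ^3 - 77λ^2 + 1444λ.
The constant term is 0, so λ = 0 is a root. Dividing out λ leaves p(λ) = λ(λ^2 - 77λ + 1444). For λ^2 - 77λ + 1444 the discriminant is 153. It is nonnegative but not a perfect square, so the roots are real and irrational: λ = (77 ± sqrt(153))/2 ≈ 44.6847, 32.3153.
So the eigenvalues of A^T A are ≈ 0, 32.3153, 44.6847 (all ≥ 0, as they must be for A^T A). The largest is λ_max = (77 + sqrt(153))/2 ≈ 44.6847, hence ||A||_2 = sqrt(λ_max) = sqrt((77 + sqrt(153))/2) ≈ 6.6847.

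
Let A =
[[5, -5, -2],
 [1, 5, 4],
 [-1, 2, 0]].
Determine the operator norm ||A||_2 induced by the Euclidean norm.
||A||_2 ≈ 8.9783 (= sqrt(largest eigenvalue of A^T A))

||A||_2 = sigma_max(A) = sqrt(lambda_max(A^T A)). Form the symmetric matrix M = A^T A =
[[27, -22, -6],
 [-22, 54, 30],
 [-6, 30, 20]].
Its characteristic polynomial (trace, sum of principal 2x2 minors, determinant of M give the coefficients) is
  p(λ) = det(λ I - M) = λ^3 - 101λ^2 + 1658λ - 1156.
No integer candidate from the rational root theorem (±divisors of 1156) is a root, so the roots are irrational. The cubic discriminant is Δ = 8495325684 > 0, so there are three distinct real roots. p(0) = -1156 and p(1) = 402 have opposite signs, so a root lies in (0, 1); Newton's method refines it to λ ≈ 0.7294. p(19) = 744 and p(20) = -396 have opposite signs, so a root lies in (19, 20); Newton's method refines it to λ ≈ 19.661. p(80) = -2916 and p(81) = 1922 have opposite signs, so a root lies in (80, 81); Newton's method refines it to λ ≈ 80.6096. Check (Vieta): the three roots sum to 101, matching tr M = 101.
So the eigenvalues of A^T A are ≈ 0.7294, 19.661, 80.6096 (all ≥ 0, as they must be for A^T A). The largest is λ_max ≈ 80.6096, hence ||A||_2 = sqrt(λ_max) ≈ 8.9783.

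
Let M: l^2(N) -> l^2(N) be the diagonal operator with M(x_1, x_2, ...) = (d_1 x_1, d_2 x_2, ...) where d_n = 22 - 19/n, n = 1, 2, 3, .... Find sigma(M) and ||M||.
sigma(M) = {22 - 19/n : n ≥ 1} ∪ {22}; ||M|| = 22

A bounded diagonal operator on l^2 with diagonal entries d_n has spectrum equal to the closure of {d_n : n ≥ 1}: every d_n is an eigenvalue (with eigenvector e_n), so {d_n} ⊂ sigma(M); the spectrum is closed, so its closure is too; and for lambda not in the closure, (M - lambda I) has bounded inverse (the diagonal entries 1/(d_n - lambda) are bounded). For our sequence d_n = 22 - 19/n, n = 1, 2, 3, ...:
  - {d_n} = {22 - 19/n : n ≥ 1}; the only limit point is 22
  - closure = {22 - 19/n : n ≥ 1} ∪ {22}
For the norm: a diagonal operator has ||M|| = sup_n |d_n|. Here d_n = 22 - 19/n increases monotonically from d_1 = 3 toward 22, with all terms in [3, 22); so sup_n |d_n| = 22 (the supremum is the limit, not attained). So ||M|| = 22.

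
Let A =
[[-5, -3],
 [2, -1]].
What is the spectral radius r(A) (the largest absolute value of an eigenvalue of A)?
r(A) = sqrt(11) ≈ 3.3166

The eigenvalues of A are the roots of its characteristic polynomial. With M = A (coefficients from the trace and determinant):
  p(λ) = det(λ I - M) = λ^2 + 6λ + 11.
For λ^2 + 6λ + 11 the discriminant is -8. It is negative, so the roots are the complex-conjugate pair λ = -3 ± (sqrt(8)/2) i ≈ -3 ± 1.4142i. For a conjugate pair the product of the roots equals the constant term, so |λ|^2 = 11 and |λ| = sqrt(11) ≈ 3.3166.
Thus the eigenvalues (to 4 decimals) are -3 ± 1.4142i (modulus 3.3166). The spectral radius is the largest modulus: r(A) = sqrt(11) ≈ 3.3166. (Cross-check: r(A) ≤ ||A||_2 ≈ 5.9667; equality holds whenever A is normal, though it can also hold for some non-normal A.)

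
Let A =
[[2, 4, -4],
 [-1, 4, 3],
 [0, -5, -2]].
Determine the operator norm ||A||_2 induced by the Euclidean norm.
||A||_2 ≈ 7.6349 (= sqrt(largest eigenvalue of A^T A))

||A||_2 = sigma_max(A) = sqrt(lambda_max(A^T A)). Form the symmetric matrix M = A^T A =
[[5, 4, -11],
 [4, 57, 6],
 [-11, 6, 29]].
Its characteristic polynomial (trace, sum of principal 2x2 minors, determinant of M give the coefficients) is
  p(λ) = det(λ I - M) = λ^3 - 91λ^2 + 1910λ - 196.
No integer candidate from the rational root theorem (±divisors of 196) is a root, so the roots are irrational. The cubic discriminant is Δ = 2359796884 > 0, so there are three distinct real roots. p(0) = -196 and p(1) = 1624 have opposite signs, so a root lies in (0, 1); Newton's method refines it to λ ≈ 0.1031. p(32) = 508 and p(33) = -328 have opposite signs, so a root lies in (32, 33); Newton's method refines it to λ ≈ 32.6058. p(58) = -428 and p(59) = 1102 have opposite signs, so a root lies in (58, 59); Newton's method refines it to λ ≈ 58.2911. Check (Vieta): the three roots sum to 91, matching tr M = 91.
So the eigenvalues of A^T A are ≈ 0.1031, 32.6058, 58.2911 (all ≥ 0, as they must be for A^T A). The largest is λ_max ≈ 58.2911, hence ||A||_2 = sqrt(λ_max) ≈ 7.6349.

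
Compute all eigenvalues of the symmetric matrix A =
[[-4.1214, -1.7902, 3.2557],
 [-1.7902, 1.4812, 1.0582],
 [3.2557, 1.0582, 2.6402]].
sigma(A) ≈ {-6, 2, 4}

A is real symmetric, so its spectrum consists of real eigenvalues. Expanding the characteristic polynomial of the displayed matrix gives
  det(λ I - A) = p(λ) = λ^3 + (0)λ^2 + (-28)λ + (47.9989).
Solving p(λ) = 0 yields eigenvalues ≈ -6, 2, 4. (A is shown rounded to 4 decimals, so these recover the underlying integer eigenvalues to within that precision.)
Verification: the trace of A = 0 equals the sum of eigenvalues 0, and det(A) ≈ -47.9989 matches the eigenvalue product -48.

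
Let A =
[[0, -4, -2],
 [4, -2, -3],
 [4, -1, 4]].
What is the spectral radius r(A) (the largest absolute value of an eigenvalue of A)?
r(A) ≈ 4.8583

The eigenvalues of A are the roots of its characteristic polynomial. With M = A (coefficients from the trace, the sum of principal 2x2 minors, and det A):
  p(λ) = det(λ I - M) = λ^3 - 2λ^2 + 13λ - 104.
No integer candidate from the rational root theorem (±divisors of 104) is a root, so the roots are irrational. The cubic discriminant is Δ = -254800 < 0, so there is one real root and a complex-conjugate pair. p(4) = -20 and p(5) = 36 have opposite signs, so a root lies in (4, 5); Newton's method refines it to λ ≈ 4.4063. Dividing out (λ - (4.4063)) leaves approximately λ^2 + 2.4063λ + 23.6027. For λ^2 + 2.4063λ + 23.6027 the discriminant is -88.6207. It is negative, so the remaining roots are the complex-conjugate pair λ ≈ -1.2031 ± 4.7069i. Their product equals the constant term, so |λ|^2 ≈ 23.6027 and |λ| ≈ 4.8583.
Thus the eigenvalues (to 4 decimals) are 4.4063 (modulus 4.4063); -1.2031 ± 4.7069i (modulus 4.8583). The spectral radius is the largest modulus: r(A) ≈ 4.8583. (Cross-check: r(A) ≤ ||A||_2 ≈ 6.3467; equality holds whenever A is normal, though it can also hold for some non-normal A.)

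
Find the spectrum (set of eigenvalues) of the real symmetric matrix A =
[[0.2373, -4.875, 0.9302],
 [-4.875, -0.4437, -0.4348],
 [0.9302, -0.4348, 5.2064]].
sigma(A) ≈ {-5, 4, 6}

A is real symmetric, so its spectrum consists of real eigenvalues. Expanding the characteristic polynomial of the displayed matrix gives
  det(λ I - A) = p(λ) = λ^3 + (-5)λ^2 + (-26)λ + (120).
Solving p(λ) = 0 yields eigenvalues ≈ -5, 4, 6. (A is shown rounded to 4 decimals, so these recover the underlying integer eigenvalues to within that precision.)
Verification: the trace of A = 5 equals the sum of eigenvalues 5, and det(A) ≈ -119.9991 matches the eigenvalue product -120.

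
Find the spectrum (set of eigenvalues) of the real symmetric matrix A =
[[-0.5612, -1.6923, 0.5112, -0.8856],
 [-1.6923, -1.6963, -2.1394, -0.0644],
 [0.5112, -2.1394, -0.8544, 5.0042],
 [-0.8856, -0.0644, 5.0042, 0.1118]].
sigma(A) ≈ {-6, -3, 1, 5}

A is real symmetric, so its spectrum consists of real eigenvalues. Expanding the characteristic polynomial of the displayed matrix gives
  det(λ I - A) = p(λ) = λ^4 + (3)λ^3 + (-31)λ^2 + (-63.0016)λ + (89.9978).
Solving p(λ) = 0 yields eigenvalues ≈ -6, -3, 1, 5. (A is shown rounded to 4 decimals, so these recover the underlying integer eigenvalues to within that precision.)
Verification: the trace of A = -3 equals the sum of eigenvalues -3, and det(A) ≈ 89.9978 matches the eigenvalue product 90.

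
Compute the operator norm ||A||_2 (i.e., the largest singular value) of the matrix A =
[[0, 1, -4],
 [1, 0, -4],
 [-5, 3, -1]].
||A||_2 ≈ 6.2367 (= sqrt(largest eigenvalue of A^T A))

||A||_2 = sigma_max(A) = sqrt(lambda_max(A^T A)). Form the symmetric matrix M = A^T A =
[[26, -15, 1],
 [-15, 10, -7],
 [1, -7, 33]].
Its characteristic polynomial (trace, sum of principal 2x2 minors, determinant of M give the coefficients) is
  p(λ) = det(λ I - M) = λ^3 - 69λ^2 + 1173λ - 81.
No integer candidate from the rational root theorem (±divisors of 81) is a root, so the roots are irrational. The cubic discriminant is Δ = 106331184 > 0, so there are three distinct real roots. p(0) = -81 and p(1) = 1024 have opposite signs, so a root lies in (0, 1); Newton's method refines it to λ ≈ 0.0693. p(30) = 9 and p(31) = -236 have opposite signs, so a root lies in (30, 31); Newton's method refines it to λ ≈ 30.0338. p(38) = -271 and p(39) = 36 have opposite signs, so a root lies in (38, 39); Newton's method refines it to λ ≈ 38.8969. Check (Vieta): the three roots sum to 69, matching tr M = 69.
So the eigenvalues of A^T A are ≈ 0.0693, 30.0338, 38.8969 (all ≥ 0, as they must be for A^T A). The largest is λ_max ≈ 38.8969, hence ||A||_2 = sqrt(λ_max) ≈ 6.2367.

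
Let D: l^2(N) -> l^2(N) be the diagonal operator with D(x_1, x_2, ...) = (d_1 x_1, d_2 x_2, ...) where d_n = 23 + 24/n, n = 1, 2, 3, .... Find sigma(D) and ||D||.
sigma(D) = {23 + 24/n : n ≥ 1} ∪ {23}; ||D|| = 47

A bounded diagonal operator on l^2 with diagonal entries d_n has spectrum equal to the closure of {d_n : n ≥ 1}: every d_n is an eigenvalue (with eigenvector e_n), so {d_n} ⊂ sigma(D); the spectrum is closed, so its closure is too; and for lambda not in the closure, (D - lambda I) has bounded inverse (the diagonal entries 1/(d_n - lambda) are bounded). For our sequence d_n = 23 + 24/n, n = 1, 2, 3, ...:
  - {d_n} = {23 + 24/n : n ≥ 1}; the only limit point is 23
  - closure = {23 + 24/n : n ≥ 1} ∪ {23}
For the norm: a diagonal operator has ||D|| = sup_n |d_n|. Here d_n = 23 + 24/n is positive and decreasing, so sup_n |d_n| = d_1 = 23 + 24 = 47. So ||D|| = 47.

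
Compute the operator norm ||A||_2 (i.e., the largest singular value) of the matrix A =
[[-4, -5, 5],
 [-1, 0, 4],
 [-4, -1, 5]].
||A||_2 ≈ 10.6455 (= sqrt(largest eigenvalue of A^T A))

||A||_2 = sigma_max(A) = sqrt(lambda_max(A^T A)). Form the symmetric matrix M = A^T A =
[[33, 24, -44],
 [24, 26, -30],
 [-44, -30, 66]].
Its characteristic polynomial (trace, sum of principal 2x2 minors, determinant of M give the coefficients) is
  p(λ) = det(λ I - M) = λ^3 - 125λ^2 + 1340λ - 1936.
No integer candidate from the rational root theorem (±divisors of 1936) is a root, so the roots are irrational. The cubic discriminant is Δ = 9042675408 > 0, so there are three distinct real roots. p(1) = -720 and p(2) = 252 have opposite signs, so a root lies in (1, 2); Newton's method refines it to λ ≈ 1.7156. p(9) = 728 and p(10) = -36 have opposite signs, so a root lies in (9, 10); Newton's method refines it to λ ≈ 9.9579. p(113) = -3744 and p(114) = 7868 have opposite signs, so a root lies in (113, 114); Newton's method refines it to λ ≈ 113.3265. Check (Vieta): the three roots sum to 125, matching tr M = 125.
So the eigenvalues of A^T A are ≈ 1.7156, 9.9579, 113.3265 (all ≥ 0, as they must be for A^T A). The largest is λ_max ≈ 113.3265, hence ||A||_2 = sqrt(λ_max) ≈ 10.6455.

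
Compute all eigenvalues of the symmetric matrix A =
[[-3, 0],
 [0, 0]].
sigma(A) ≈ {-3, 0}

A is real symmetric, so its spectrum consists of real eigenvalues. Expanding the characteristic polynomial of the displayed matrix gives
  det(λ I - A) = p(λ) = λ^2 + (3)λ + (0).
Solving p(λ) = 0 yields eigenvalues ≈ -3, 0. (A is shown rounded to 4 decimals, so these recover the underlying integer eigenvalues to within that precision.)
Verification: the trace of A = -3 equals the sum of eigenvalues -3, and det(A) ≈ -0.0000 matches the eigenvalue product 0.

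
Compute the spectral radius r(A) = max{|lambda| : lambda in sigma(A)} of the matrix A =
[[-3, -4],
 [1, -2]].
r(A) = sqrt(10) ≈ 3.1623

The eigenvalues of A are the roots of its characteristic polynomial. With M = A (coefficients from the trace and determinant):
  p(λ) = det(λ I - M) = λ^2 + 5λ + 10.
For λ^2 + 5λ + 10 the discriminant is -15. It is negative, so the roots are the complex-conjugate pair λ = -5/2 ± (sqrt(15)/2) i ≈ -2.5 ± 1.9365i. For a conjugate pair the product of the roots equals the constant term, so |λ|^2 = 10 and |λ| = sqrt(10) ≈ 3.1623.
Thus the eigenvalues (to 4 decimals) are -2.5 ± 1.9365i (modulus 3.1623). The spectral radius is the largest modulus: r(A) = sqrt(10) ≈ 3.1623. (Cross-check: r(A) ≤ ||A||_2 ≈ 5.1167; equality holds whenever A is normal, though it can also hold for some non-normal A.)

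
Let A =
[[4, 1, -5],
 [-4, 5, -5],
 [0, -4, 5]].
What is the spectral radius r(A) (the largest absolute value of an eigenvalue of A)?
r(A) ≈ 7.6784

The eigenvalues of A are the roots of its characteristic polynomial. With M = A (coefficients from the trace, the sum of principal 2x2 minors, and det A):
  p(λ) = det(λ I - M) = λ^3 - 14λ^2 + 49λ + 40.
No integer candidate from the rational root theorem (±divisors of 40) is a root, so the roots are irrational. The cubic discriminant is Δ = -98080 < 0, so there is one real root and a complex-conjugate pair. p(-1) = -24 and p(0) = 40 have opposite signs, so a root lies in (-1, 0); Newton's method refines it to λ ≈ -0.6784. Dividing out (λ - (-0.6784)) leaves approximately λ^2 - 14.6784λ + 58.9585. For λ^2 - 14.6784λ + 58.9585 the discriminant is -20.3773. It is negative, so the remaining roots are the complex-conjugate pair λ ≈ 7.3392 ± 2.2571i. Their product equals the constant term, so |λ|^2 ≈ 58.9585 and |λ| ≈ 7.6784.
Thus the eigenvalues (to 4 decimals) are -0.6784 (modulus 0.6784); 7.3392 ± 2.2571i (modulus 7.6784). The spectral radius is the largest modulus: r(A) ≈ 7.6784. (Cross-check: r(A) ≤ ||A||_2 ≈ 10.5957; equality holds whenever A is normal, though it can also hold for some non-normal A.)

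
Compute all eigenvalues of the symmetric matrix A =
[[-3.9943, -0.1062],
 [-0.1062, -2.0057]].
sigma(A) ≈ {-4, -2}

A is real symmetric, so its spectrum consists of real eigenvalues. Expanding the characteristic polynomial of the displayed matrix gives
  det(λ I - A) = p(λ) = λ^2 + (6)λ + (8).
Solving p(λ) = 0 yields eigenvalues ≈ -4, -2. (A is shown rounded to 4 decimals, so these recover the underlying integer eigenvalues to within that precision.)
Verification: the trace of A = -6 equals the sum of eigenvalues -6, and det(A) ≈ 8.0001 matches the eigenvalue product 8.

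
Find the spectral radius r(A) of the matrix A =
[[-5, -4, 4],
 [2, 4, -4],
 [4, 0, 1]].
r(A) ≈ 5.5812

The eigenvalues of A are the roots of its characteristic polynomial. With M = A (coefficients from the trace, the sum of principal 2x2 minors, and det A):
  p(λ) = det(λ I - M) = λ^3 - 29λ + 12.
No integer candidate from the rational root theorem (±divisors of 12) is a root, so the roots are irrational. The cubic discriminant is Δ = 93668 > 0, so there are three distinct real roots. p(-6) = -30 and p(-5) = 32 have opposite signs, so a root lies in (-6, -5); Newton's method refines it to λ ≈ -5.5812. p(0) = 12 and p(1) = -16 have opposite signs, so a root lies in (0, 1); Newton's method refines it to λ ≈ 0.4163. p(5) = -8 and p(6) = 54 have opposite signs, so a root lies in (5, 6); Newton's method refines it to λ ≈ 5.1649. Check (Vieta): the three roots sum to 0, matching tr M = 0.
Thus the eigenvalues (to 4 decimals) are -5.5812 (modulus 5.5812); 0.4163 (modulus 0.4163); 5.1649 (modulus 5.1649). The spectral radius is the largest modulus: r(A) ≈ 5.5812. (Cross-check: r(A) ≤ ||A||_2 ≈ 9.6338; equality holds whenever A is normal, though it can also hold for some non-normal A.)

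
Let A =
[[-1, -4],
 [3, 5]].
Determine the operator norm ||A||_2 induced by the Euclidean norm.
||A||_2 = sqrt((51 + sqrt(2405))/2) ≈ 7.0725 (= sqrt(largest eigenvalue of A^T A))

||A||_2 = sigma_max(A) = sqrt(lambda_max(A^T A)). Form the symmetric matrix M = A^T A =
[[10, 19],
 [19, 41]].
Its characteristic polynomial (trace, determinant of M give the coefficients) is
  p(λ) = det(λ I - M) = λ^2 - 51λ + 49.
For λ^2 - 51λ + 49 the discriminant is 2405. It is nonnegative but not a perfect square, so the roots are real and irrational: λ = (51 ± sqrt(2405))/2 ≈ 50.0204, 0.9796.
So the eigenvalues of A^T A are ≈ 0.9796, 50.0204 (all ≥ 0, as they must be for A^T A). The largest is λ_max = (51 + sqrt(2405))/2 ≈ 50.0204, hence ||A||_2 = sqrt(λ_max) = sqrt((51 + sqrt(2405))/2) ≈ 7.0725.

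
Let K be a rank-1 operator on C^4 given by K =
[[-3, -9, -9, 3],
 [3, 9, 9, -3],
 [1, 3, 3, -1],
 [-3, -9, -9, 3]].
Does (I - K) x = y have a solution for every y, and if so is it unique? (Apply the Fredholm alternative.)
(I - K) is invertible (det(I - K) = -11 ≠ 0), so for every y in C^4 the equation (I - K) x = y has a unique solution.

K has rank 1, so it is an outer product K = u v^T: every row of K is a multiple of one row vector. Reading off the entries, u = (-3, 3, 1, -3) and v = (1, 3, 3, -1) (row i of K equals u_i·v^T). A rank-one matrix u v^T satisfies K u = u (v·u) and kills the (3)-dimensional subspace v^⊥, so its characteristic polynomial is lambda^3 (lambda - v·u) with v·u = tr K = 12. Hence the eigenvalues of I - K are 1 (multiplicity 3) and 1 - (12) = -11, so det(I - K) = -11. (Direct check: I - K =
[[4, 9, 9, -3],
 [-3, -8, -9, 3],
 [-1, -3, -2, 1],
 [3, 9, 9, -2]]
has determinant -11.) The finite-dimensional Fredholm alternative says: either (I - K) is invertible, or ker(I - K) ≠ {0} and then range(I - K) = ker((I - K)^*)^⊥, with dim ker(I - K) = dim ker((I - K)^*). Since det(I - K) ≠ 0, 1 is not an eigenvalue of K and ker(I - K) = {0}, so we are in the first case: for every y there is a unique x = (I - K)^(-1) y. Explicitly, by the Sherman–Morrison formula, (I - u v^T)^(-1) = I + u v^T/(1 - v·u), i.e. (I - K)^(-1) = I + K/(-11).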